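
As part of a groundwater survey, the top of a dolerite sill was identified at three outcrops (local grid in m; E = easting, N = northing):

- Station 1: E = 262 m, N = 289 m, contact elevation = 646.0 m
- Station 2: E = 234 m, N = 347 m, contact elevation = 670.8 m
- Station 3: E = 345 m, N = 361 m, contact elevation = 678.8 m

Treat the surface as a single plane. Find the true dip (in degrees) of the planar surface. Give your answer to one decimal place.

23.6°

Let the plane be z = a·E + b·N + c.
Station 2−Station 1: −28a + 58b = 24.8;  Station 3−Station 1: 83a + 72b = 32.8.
Solving gives a = 0.01710, b = 0.43584.
Gradient magnitude |∇z| = √(a² + b²) = √(0.00029 + 0.18996) = 0.43618.
True dip = arctan(0.43618) = 23.6°, dipping toward S (azimuth ≈ 182°).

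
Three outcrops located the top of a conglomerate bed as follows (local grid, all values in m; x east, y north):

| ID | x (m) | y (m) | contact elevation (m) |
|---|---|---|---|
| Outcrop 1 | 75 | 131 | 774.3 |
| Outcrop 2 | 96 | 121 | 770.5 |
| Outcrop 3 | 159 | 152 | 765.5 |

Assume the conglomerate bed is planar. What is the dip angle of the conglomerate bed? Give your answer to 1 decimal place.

Two edge vectors: Outcrop 1→Outcrop 2 = (21, -10, -3.8), Outcrop 1→Outcrop 3 = (84, 21, -8.8).
Normal n = (Outcrop 1→Outcrop 2) × (Outcrop 1→Outcrop 3) = (167.8, -134.4, 1281).
So ∂z/∂x = −n_x/n_z = −0.13099 and ∂z/∂y = −n_y/n_z = 0.10492.
Gradient magnitude |∇z| = √(a² + b²) = √(0.01716 + 0.01101) = 0.16783.
True dip = arctan(0.16783) = 9.5°, dipping toward SE (azimuth ≈ 129°).

9.5°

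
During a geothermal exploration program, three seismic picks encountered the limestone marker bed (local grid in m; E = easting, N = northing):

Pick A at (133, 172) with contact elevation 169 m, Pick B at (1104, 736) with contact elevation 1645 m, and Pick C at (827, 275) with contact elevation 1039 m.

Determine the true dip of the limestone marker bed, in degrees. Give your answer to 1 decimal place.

Two edge vectors: Pick A→Pick B = (971, 564, 1476), Pick A→Pick C = (694, 103, 870).
Normal n = (Pick A→Pick B) × (Pick A→Pick C) = (338652, 179574, -291403).
So ∂z/∂E = −n_x/n_z = 1.16214 and ∂z/∂N = −n_y/n_z = 0.61624.
Gradient magnitude |∇z| = √(a² + b²) = √(1.35058 + 0.37975) = 1.31542.
True dip = arctan(1.31542) = 52.8°, dipping toward WSW (azimuth ≈ 242°).

52.8°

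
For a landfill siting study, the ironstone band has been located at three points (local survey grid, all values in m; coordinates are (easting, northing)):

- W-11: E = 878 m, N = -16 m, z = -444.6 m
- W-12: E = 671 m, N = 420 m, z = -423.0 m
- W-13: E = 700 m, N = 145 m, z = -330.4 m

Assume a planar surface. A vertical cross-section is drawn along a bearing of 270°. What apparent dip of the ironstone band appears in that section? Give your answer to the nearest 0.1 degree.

Two edge vectors: W-11→W-12 = (-207, 436, 21.6), W-11→W-13 = (-178, 161, 114.2).
Normal n = (W-11→W-12) × (W-11→W-13) = (46313.6, 19794.6, 44281).
So ∂z/∂E = −n_x/n_z = −1.04590 and ∂z/∂N = −n_y/n_z = −0.44702.
Unit vector along 270° is (sin 270°, cos 270°) = (-1.0000, -0.0000).
Slope in that direction = a·(-1.0000) + b·(-0.0000) = 1.04590.
Apparent dip = arctan|1.04590| = 46.3° (true dip is 48.7°, so apparent ≤ true as expected).

46.3°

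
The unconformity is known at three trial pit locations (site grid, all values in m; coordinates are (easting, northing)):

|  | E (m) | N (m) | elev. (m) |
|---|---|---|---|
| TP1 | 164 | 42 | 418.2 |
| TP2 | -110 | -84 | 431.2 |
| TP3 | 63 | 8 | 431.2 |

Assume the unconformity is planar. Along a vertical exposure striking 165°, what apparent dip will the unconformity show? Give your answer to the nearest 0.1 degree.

36.0°

Two edge vectors: TP1→TP2 = (-274, -126, 13), TP1→TP3 = (-101, -34, 13).
Normal n = (TP1→TP2) × (TP1→TP3) = (-1196, 2249, -3410).
So ∂z/∂E = −n_x/n_z = −0.35073 and ∂z/∂N = −n_y/n_z = 0.65953.
Unit vector along 165° is (sin 165°, cos 165°) = (0.2588, -0.9659).
Slope in that direction = a·(0.2588) + b·(-0.9659) = −0.72783.
Apparent dip = arctan|0.72783| = 36.0° (true dip is 36.8°, so apparent ≤ true as expected).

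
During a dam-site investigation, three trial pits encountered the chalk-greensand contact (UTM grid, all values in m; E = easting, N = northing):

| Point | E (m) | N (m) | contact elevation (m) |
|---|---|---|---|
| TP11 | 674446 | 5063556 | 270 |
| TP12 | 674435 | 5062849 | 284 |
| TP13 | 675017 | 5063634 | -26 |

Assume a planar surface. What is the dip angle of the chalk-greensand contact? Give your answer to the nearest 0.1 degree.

27.3°

Let the plane be z = a·E + b·N + c.
TP12−TP11: −11a − 707b = 14;  TP13−TP11: 571a + 78b = −296.
Solving gives a = −0.51678, b = −0.01176.
Gradient magnitude |∇z| = √(a² + b²) = √(0.26706 + 0.00014) = 0.51692.
True dip = arctan(0.51692) = 27.3°, dipping toward E (azimuth ≈ 089°).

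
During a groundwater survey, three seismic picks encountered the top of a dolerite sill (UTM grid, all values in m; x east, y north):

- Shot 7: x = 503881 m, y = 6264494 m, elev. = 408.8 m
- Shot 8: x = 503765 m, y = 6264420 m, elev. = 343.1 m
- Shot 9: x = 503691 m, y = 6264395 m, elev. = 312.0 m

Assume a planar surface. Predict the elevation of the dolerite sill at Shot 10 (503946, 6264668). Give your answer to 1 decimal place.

510.1 m

Two edge vectors: Shot 7→Shot 8 = (-116, -74, -65.7), Shot 7→Shot 9 = (-190, -99, -96.8).
Normal n = (Shot 7→Shot 8) × (Shot 7→Shot 9) = (658.9, 1254.2, -2576).
So ∂z/∂x = −n_x/n_z = 0.255784161 and ∂z/∂y = −n_y/n_z = 0.486878882.
Intercept c from Shot 7: 408.8 − 128884.78 − 3050049.83 = −3178525.81.
At (503946, 6264668): z = 128901.4 + 3050134.6 − 3178525.81 = 510.1 m.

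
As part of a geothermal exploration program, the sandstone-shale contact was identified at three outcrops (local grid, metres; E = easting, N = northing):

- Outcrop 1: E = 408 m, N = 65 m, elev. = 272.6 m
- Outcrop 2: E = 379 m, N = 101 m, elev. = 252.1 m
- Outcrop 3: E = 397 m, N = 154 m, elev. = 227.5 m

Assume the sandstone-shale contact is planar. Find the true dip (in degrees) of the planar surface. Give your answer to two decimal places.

Two edge vectors: Outcrop 1→Outcrop 2 = (-29, 36, -20.5), Outcrop 1→Outcrop 3 = (-11, 89, -45.1).
Normal n = (Outcrop 1→Outcrop 2) × (Outcrop 1→Outcrop 3) = (200.9, -1082.4, -2185).
So ∂z/∂E = −n_x/n_z = 0.09195 and ∂z/∂N = −n_y/n_z = −0.49538.
Gradient magnitude |∇z| = √(a² + b²) = √(0.00845 + 0.24540) = 0.50384.
True dip = arctan(0.50384) = 26.74°, dipping toward N (azimuth ≈ 349°).

26.74°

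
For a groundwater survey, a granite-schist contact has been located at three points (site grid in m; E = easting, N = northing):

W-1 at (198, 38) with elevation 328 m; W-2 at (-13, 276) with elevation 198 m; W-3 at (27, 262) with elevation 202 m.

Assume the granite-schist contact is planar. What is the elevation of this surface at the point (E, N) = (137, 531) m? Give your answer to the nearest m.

Let the plane be z = a·E + b·N + c.
W-2−W-1: −211a + 238b = −130;  W-3−W-1: −171a + 224b = −126.
Solving gives a = −0.13220, b = −0.66342.
Then c = 328 − a·198 − b·38 = 379.38.
At (137, 531): z = −18.1 − 352.3 + 379.38 = 9.0 m.

9 m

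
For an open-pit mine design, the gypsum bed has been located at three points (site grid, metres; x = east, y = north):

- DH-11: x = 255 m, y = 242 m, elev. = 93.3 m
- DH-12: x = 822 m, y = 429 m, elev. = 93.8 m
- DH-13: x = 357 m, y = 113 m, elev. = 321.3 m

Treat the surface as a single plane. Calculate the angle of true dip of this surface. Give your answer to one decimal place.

55.9°

Two edge vectors: DH-11→DH-12 = (567, 187, 0.5), DH-11→DH-13 = (102, -129, 228).
Normal n = (DH-11→DH-12) × (DH-11→DH-13) = (42700.5, -129225, -92217).
So ∂z/∂x = −n_x/n_z = 0.46304 and ∂z/∂y = −n_y/n_z = −1.40131.
Gradient magnitude |∇z| = √(a² + b²) = √(0.21441 + 1.96368) = 1.47584.
True dip = arctan(1.47584) = 55.9°, dipping toward NNW (azimuth ≈ 342°).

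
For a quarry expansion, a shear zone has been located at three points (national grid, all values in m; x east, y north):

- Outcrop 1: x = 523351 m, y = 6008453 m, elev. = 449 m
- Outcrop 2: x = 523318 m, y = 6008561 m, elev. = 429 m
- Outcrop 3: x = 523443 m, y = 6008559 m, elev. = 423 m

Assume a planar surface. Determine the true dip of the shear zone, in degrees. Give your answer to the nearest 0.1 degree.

11.7°

Let the plane be z = a·x + b·y + c.
Outcrop 2−Outcrop 1: −33a + 108b = −20;  Outcrop 3−Outcrop 1: 92a + 106b = −26.
Solving gives a = −0.05121, b = −0.20083.
Gradient magnitude |∇z| = √(a² + b²) = √(0.00262 + 0.04033) = 0.20726.
True dip = arctan(0.20726) = 11.7°, dipping toward NNE (azimuth ≈ 014°).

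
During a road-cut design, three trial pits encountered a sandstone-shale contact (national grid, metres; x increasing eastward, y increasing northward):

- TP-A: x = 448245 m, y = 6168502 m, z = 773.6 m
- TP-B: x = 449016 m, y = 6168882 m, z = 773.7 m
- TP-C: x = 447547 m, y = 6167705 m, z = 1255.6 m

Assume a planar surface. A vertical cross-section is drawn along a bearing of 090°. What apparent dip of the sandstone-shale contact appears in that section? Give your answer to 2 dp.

27.68°

Two edge vectors: TP-A→TP-B = (771, 380, 0.1), TP-A→TP-C = (-698, -797, 482).
Normal n = (TP-A→TP-B) × (TP-A→TP-C) = (183239.7, -371691.8, -349247).
So ∂z/∂x = −n_x/n_z = 0.52467 and ∂z/∂y = −n_y/n_z = −1.06427.
Unit vector along 090° is (sin 90°, cos 90°) = (1.0000, 0.0000).
Slope in that direction = a·(1.0000) + b·(0.0000) = 0.52467.
Apparent dip = arctan|0.52467| = 27.68° (true dip is 49.9°, so apparent ≤ true as expected).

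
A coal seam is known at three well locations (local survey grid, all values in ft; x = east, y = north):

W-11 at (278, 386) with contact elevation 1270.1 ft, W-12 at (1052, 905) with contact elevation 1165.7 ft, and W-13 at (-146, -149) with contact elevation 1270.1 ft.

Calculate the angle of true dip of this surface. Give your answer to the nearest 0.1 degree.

20.2°

Let the plane be z = a·x + b·y + c.
W-12−W-11: 774a + 519b = −104.4;  W-13−W-11: −424a − 535b = 0.
Solving gives a = −0.28786, b = 0.22813.
Gradient magnitude |∇z| = √(a² + b²) = √(0.08286 + 0.05204) = 0.36730.
True dip = arctan(0.36730) = 20.2°, dipping toward SE (azimuth ≈ 128°).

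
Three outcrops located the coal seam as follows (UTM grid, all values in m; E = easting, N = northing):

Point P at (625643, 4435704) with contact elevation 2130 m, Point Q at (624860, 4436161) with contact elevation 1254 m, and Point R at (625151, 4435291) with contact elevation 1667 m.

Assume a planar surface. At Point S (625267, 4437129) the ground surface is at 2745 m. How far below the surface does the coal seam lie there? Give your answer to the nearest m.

1186 m

Let the plane be z = a·E + b·N + c.
Point Q−Point P: −783a + 457b = −876;  Point R−Point P: −492a − 413b = −463.
Solving gives a = 1.04588644, b = −0.12488166.
Then c = 2130 − a·625643 − b·4435704 = −98283.44.
At (625267, 4437129): z_contact = 653958.3 − 554116.0 − 98283.44 = 1558.8 m.
Depth below ground = 2745 − 1558.8 = 1186 m.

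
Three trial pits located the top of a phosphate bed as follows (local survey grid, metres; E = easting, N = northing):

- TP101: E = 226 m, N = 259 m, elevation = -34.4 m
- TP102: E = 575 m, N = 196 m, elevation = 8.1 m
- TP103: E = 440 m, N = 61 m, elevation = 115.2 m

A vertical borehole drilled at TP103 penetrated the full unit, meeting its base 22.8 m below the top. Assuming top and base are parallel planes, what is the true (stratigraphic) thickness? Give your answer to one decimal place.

Two edge vectors: TP101→TP102 = (349, -63, 42.5), TP101→TP103 = (214, -198, 149.6).
Normal n = (TP101→TP102) × (TP101→TP103) = (-1009.8, -43115.4, -55620).
So ∂z/∂E = −n_x/n_z = −0.01816 and ∂z/∂N = −n_y/n_z = −0.77518.
|∇z| = √(a²+b²) = 0.77539, so dip δ = arctan(0.77539) = 37.79°.
True thickness = vertical thickness × cos δ = 22.8 × cos 37.79° = 18.0 m.

18.0 m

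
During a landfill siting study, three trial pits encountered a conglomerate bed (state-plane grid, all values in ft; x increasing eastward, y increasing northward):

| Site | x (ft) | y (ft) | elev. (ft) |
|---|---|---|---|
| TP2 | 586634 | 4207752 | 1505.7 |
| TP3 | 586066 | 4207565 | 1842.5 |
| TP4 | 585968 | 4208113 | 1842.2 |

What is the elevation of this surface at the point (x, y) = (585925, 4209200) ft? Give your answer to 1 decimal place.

1756.9 ft

Let the plane be z = a·x + b·y + c.
TP3−TP2: −568a − 187b = 336.8;  TP4−TP2: −666a + 361b = 336.5.
Solving gives a = −0.559817652, b = −0.100660821.
Then c = 1505.7 − a·586634 − b·4207752 = 753469.54.
At (585925, 4209200): z = −328011.2 − 423701.5 + 753469.54 = 1756.9 ft.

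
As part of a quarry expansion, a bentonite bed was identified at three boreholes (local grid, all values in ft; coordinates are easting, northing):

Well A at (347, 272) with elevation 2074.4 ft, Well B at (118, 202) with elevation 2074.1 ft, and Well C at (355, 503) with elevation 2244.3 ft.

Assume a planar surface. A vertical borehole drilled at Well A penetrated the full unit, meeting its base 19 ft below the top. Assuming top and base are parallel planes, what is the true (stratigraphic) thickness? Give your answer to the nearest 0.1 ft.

15.0 ft

Let the plane be z = a·easting + b·northing + c.
Well B−Well A: −229a − 70b = −0.3;  Well C−Well A: 8a + 231b = 169.9.
Solving gives a = −0.22591, b = 0.74332.
|∇z| = √(a²+b²) = 0.77689, so dip δ = arctan(0.77689) = 37.84°.
True thickness = vertical thickness × cos δ = 19 × cos 37.84° = 15.0 ft.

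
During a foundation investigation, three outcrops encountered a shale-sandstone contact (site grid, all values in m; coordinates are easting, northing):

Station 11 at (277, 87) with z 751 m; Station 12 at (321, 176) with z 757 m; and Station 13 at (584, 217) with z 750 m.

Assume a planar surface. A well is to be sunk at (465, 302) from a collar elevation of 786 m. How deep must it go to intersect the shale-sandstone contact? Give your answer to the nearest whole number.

Two edge vectors: Station 11→Station 12 = (44, 89, 6), Station 11→Station 13 = (307, 130, -1).
Normal n = (Station 11→Station 12) × (Station 11→Station 13) = (-869, 1886, -21603).
So ∂z/∂easting = −n_x/n_z = −0.04023 and ∂z/∂northing = −n_y/n_z = 0.08730.
Intercept c from Station 11: 751 + 11.14 − 7.60 = 754.55.
At (465, 302): z_contact = −18.7 + 26.4 + 754.55 = 762.2 m.
Depth below ground = 786 − 762.2 = 24 m.

24 m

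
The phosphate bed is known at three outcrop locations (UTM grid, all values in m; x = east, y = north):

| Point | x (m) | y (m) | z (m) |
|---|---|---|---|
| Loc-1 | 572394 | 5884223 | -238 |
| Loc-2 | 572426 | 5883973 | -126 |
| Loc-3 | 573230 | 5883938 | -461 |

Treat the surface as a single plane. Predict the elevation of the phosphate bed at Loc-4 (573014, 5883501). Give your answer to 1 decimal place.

Two edge vectors: Loc-1→Loc-2 = (32, -250, 112), Loc-1→Loc-3 = (836, -285, -223).
Normal n = (Loc-1→Loc-2) × (Loc-1→Loc-3) = (87670, 100768, 199880).
So ∂z/∂x = −n_x/n_z = −0.438613168 and ∂z/∂y = −n_y/n_z = −0.504142485.
Intercept c from Loc-1: -238 + 251059.55 + 2966486.81 = 3217308.35.
At (573014, 5883501): z = −251331.5 − 2966122.8 + 3217308.35 = -145.9 m.

-145.9 m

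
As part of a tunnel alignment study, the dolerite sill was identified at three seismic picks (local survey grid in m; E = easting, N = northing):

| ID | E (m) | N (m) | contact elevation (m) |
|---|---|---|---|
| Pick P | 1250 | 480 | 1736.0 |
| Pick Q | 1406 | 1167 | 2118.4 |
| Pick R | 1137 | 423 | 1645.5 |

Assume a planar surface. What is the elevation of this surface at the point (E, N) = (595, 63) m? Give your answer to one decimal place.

Two edge vectors: Pick P→Pick Q = (156, 687, 382.4), Pick P→Pick R = (-113, -57, -90.5).
Normal n = (Pick P→Pick Q) × (Pick P→Pick R) = (-40376.7, -29093.2, 68739).
So ∂z/∂E = −n_x/n_z = 0.587391 and ∂z/∂N = −n_y/n_z = 0.423242.
Intercept c from Pick P: 1736 − 734.24 − 203.16 = 798.60.
At (595, 63): z = 349.5 + 26.7 + 798.60 = 1174.8 m.

1174.8 m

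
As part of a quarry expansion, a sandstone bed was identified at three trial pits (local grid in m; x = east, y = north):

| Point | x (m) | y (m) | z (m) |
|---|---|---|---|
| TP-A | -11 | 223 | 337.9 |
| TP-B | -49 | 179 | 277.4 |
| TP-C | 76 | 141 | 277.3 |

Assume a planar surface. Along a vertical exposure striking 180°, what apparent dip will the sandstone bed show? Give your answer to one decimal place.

47.5°

Two edge vectors: TP-A→TP-B = (-38, -44, -60.5), TP-A→TP-C = (87, -82, -60.6).
Normal n = (TP-A→TP-B) × (TP-A→TP-C) = (-2294.6, -7566.3, 6944).
So ∂z/∂x = −n_x/n_z = 0.33044 and ∂z/∂y = −n_y/n_z = 1.08962.
Unit vector along 180° is (sin 180°, cos 180°) = (0.0000, -1.0000).
Slope in that direction = a·(0.0000) + b·(-1.0000) = −1.08962.
Apparent dip = arctan|1.08962| = 47.5° (true dip is 48.7°, so apparent ≤ true as expected).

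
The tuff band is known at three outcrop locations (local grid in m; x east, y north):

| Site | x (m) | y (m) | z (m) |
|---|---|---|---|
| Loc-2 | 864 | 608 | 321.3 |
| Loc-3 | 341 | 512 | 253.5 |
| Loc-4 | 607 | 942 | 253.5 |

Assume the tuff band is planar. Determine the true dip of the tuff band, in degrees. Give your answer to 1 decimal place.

Two edge vectors: Loc-2→Loc-3 = (-523, -96, -67.8), Loc-2→Loc-4 = (-257, 334, -67.8).
Normal n = (Loc-2→Loc-3) × (Loc-2→Loc-4) = (29154, -18034.8, -199354).
So ∂z/∂x = −n_x/n_z = 0.14624 and ∂z/∂y = −n_y/n_z = −0.09047.
Gradient magnitude |∇z| = √(a² + b²) = √(0.02139 + 0.00818) = 0.17196.
True dip = arctan(0.17196) = 9.8°, dipping toward WNW (azimuth ≈ 302°).

9.8°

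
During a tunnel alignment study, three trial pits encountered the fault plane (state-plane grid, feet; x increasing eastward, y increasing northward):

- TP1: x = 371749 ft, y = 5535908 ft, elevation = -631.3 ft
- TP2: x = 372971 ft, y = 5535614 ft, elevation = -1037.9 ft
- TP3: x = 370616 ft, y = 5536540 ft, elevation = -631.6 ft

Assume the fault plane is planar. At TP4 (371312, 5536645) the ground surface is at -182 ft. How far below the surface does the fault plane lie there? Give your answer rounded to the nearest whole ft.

Let the plane be z = a·x + b·y + c.
TP2−TP1: 1222a − 294b = −406.6;  TP3−TP1: −1133a + 632b = −0.3.
Solving gives a = −0.58528741, b = −1.04973201.
Then c = -631.3 − a·371749 − b·5535908 = 6028168.56.
At (371312, 5536645): z_contact = −217324.2 − 5811993.5 + 6028168.56 = -1149.2 ft.
Depth below ground = -182 − (-1149.2) = 967 ft.

967 ft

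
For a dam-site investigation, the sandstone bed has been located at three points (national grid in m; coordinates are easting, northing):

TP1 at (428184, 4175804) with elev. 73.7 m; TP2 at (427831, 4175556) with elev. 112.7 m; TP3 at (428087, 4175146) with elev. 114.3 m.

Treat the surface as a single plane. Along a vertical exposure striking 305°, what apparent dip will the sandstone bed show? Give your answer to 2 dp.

1.85°

Let the plane be z = a·easting + b·northing + c.
TP2−TP1: −353a − 248b = 39;  TP3−TP1: −97a − 658b = 40.6.
Solving gives a = −0.07489, b = −0.05066.
Unit vector along 305° is (sin 305°, cos 305°) = (-0.8192, 0.5736).
Slope in that direction = a·(-0.8192) + b·(0.5736) = 0.03229.
Apparent dip = arctan|0.03229| = 1.85° (true dip is 5.2°, so apparent ≤ true as expected).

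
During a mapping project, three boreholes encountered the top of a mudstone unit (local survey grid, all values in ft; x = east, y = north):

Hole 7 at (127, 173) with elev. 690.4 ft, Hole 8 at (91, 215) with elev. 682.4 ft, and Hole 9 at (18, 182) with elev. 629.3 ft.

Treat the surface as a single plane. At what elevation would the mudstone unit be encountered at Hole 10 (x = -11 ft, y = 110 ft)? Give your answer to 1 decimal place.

Let the plane be z = a·x + b·y + c.
Hole 8−Hole 7: −36a + 42b = −8;  Hole 9−Hole 7: −109a + 9b = −61.1.
Solving gives a = 0.58632, b = 0.31208.
Then c = 690.4 − a·127 − b·173 = 561.95.
At (-11, 110): z = −6.4 + 34.3 + 561.95 = 589.8 ft.

589.8 ft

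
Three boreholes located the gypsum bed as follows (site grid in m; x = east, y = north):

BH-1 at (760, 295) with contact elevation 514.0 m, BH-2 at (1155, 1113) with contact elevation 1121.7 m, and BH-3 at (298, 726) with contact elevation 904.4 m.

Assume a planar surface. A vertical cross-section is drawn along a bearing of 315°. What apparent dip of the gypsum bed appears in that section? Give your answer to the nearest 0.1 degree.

32.4°

Let the plane be z = a·x + b·y + c.
BH-2−BH-1: 395a + 818b = 607.7;  BH-3−BH-1: −462a + 431b = 390.4.
Solving gives a = −0.10477, b = 0.79350.
Unit vector along 315° is (sin 315°, cos 315°) = (-0.7071, 0.7071).
Slope in that direction = a·(-0.7071) + b·(0.7071) = 0.63517.
Apparent dip = arctan|0.63517| = 32.4° (true dip is 38.7°, so apparent ≤ true as expected).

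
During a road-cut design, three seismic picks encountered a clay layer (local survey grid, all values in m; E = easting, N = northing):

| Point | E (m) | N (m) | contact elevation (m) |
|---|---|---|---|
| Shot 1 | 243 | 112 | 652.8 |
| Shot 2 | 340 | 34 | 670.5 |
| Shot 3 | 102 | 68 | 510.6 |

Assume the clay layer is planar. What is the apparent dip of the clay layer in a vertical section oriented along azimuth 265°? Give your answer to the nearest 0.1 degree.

Two edge vectors: Shot 1→Shot 2 = (97, -78, 17.7), Shot 1→Shot 3 = (-141, -44, -142.2).
Normal n = (Shot 1→Shot 2) × (Shot 1→Shot 3) = (11870.4, 11297.7, -15266).
So ∂z/∂E = −n_x/n_z = 0.77757 and ∂z/∂N = −n_y/n_z = 0.74006.
Unit vector along 265° is (sin 265°, cos 265°) = (-0.9962, -0.0872).
Slope in that direction = a·(-0.9962) + b·(-0.0872) = −0.83911.
Apparent dip = arctan|0.83911| = 40.0° (true dip is 47.0°, so apparent ≤ true as expected).

40.0°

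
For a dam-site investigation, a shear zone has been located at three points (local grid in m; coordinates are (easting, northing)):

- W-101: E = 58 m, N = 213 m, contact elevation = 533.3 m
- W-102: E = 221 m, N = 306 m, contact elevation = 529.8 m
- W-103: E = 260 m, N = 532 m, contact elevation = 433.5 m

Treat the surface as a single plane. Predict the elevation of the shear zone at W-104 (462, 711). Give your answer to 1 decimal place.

Let the plane be z = a·E + b·N + c.
W-102−W-101: 163a + 93b = −3.5;  W-103−W-101: 202a + 319b = −99.8.
Solving gives a = 0.24585, b = −0.46853.
Then c = 533.3 − a·58 − b·213 = 618.84.
At (462, 711): z = 113.6 − 333.1 + 618.84 = 399.3 m.

399.3 m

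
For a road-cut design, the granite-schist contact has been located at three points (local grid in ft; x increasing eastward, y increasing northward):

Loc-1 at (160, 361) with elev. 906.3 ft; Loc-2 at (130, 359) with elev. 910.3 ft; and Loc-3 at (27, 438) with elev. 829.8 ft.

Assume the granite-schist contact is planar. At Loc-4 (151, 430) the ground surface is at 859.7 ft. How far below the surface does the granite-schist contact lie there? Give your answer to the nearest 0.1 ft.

28.6 ft

Let the plane be z = a·x + b·y + c.
Loc-2−Loc-1: −30a − 2b = 4;  Loc-3−Loc-1: −133a + 77b = −76.5.
Solving gives a = −0.06017, b = −1.09744.
Then c = 906.3 − a·160 − b·361 = 1312.10.
At (151, 430): z_contact = −9.09 − 471.90 + 1312.10 = 831.12 ft.
Depth below ground = 859.7 − 831.12 = 28.6 ft.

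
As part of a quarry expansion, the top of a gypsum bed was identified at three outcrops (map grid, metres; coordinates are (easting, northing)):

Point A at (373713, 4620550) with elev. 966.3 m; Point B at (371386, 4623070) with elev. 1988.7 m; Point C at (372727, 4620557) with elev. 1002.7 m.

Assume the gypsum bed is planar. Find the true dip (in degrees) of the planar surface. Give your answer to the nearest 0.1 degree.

20.6°

Let the plane be z = a·E + b·N + c.
Point B−Point A: −2327a + 2520b = 1022.4;  Point C−Point A: −986a + 7b = 36.4.
Solving gives a = −0.03426, b = 0.37408.
Gradient magnitude |∇z| = √(a² + b²) = √(0.00117 + 0.13993) = 0.37564.
True dip = arctan(0.37564) = 20.6°, dipping toward S (azimuth ≈ 175°).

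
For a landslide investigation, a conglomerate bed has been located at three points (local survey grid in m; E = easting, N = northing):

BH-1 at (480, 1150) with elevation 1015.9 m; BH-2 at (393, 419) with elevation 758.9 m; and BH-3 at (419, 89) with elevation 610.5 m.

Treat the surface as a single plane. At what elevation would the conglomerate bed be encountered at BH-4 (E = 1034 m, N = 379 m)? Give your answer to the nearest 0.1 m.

424.5 m

Two edge vectors: BH-1→BH-2 = (-87, -731, -257), BH-1→BH-3 = (-61, -1061, -405.4).
Normal n = (BH-1→BH-2) × (BH-1→BH-3) = (23670.4, -19592.8, 47716).
So ∂z/∂E = −n_x/n_z = −0.496068 and ∂z/∂N = −n_y/n_z = 0.410613.
Intercept c from BH-1: 1015.9 + 238.11 − 472.20 = 781.81.
At (1034, 379): z = −512.9 + 155.6 + 781.81 = 424.5 m.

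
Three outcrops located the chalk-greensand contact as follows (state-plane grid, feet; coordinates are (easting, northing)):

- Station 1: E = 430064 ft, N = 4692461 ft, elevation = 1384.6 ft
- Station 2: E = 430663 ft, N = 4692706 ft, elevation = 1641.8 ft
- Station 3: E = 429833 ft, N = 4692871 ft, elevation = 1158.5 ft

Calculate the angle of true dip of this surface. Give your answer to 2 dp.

Let the plane be z = a·E + b·N + c.
Station 2−Station 1: 599a + 245b = 257.2;  Station 3−Station 1: −231a + 410b = −226.1.
Solving gives a = 0.53228, b = −0.25157.
Gradient magnitude |∇z| = √(a² + b²) = √(0.28332 + 0.06329) = 0.58873.
True dip = arctan(0.58873) = 30.49°, dipping toward WNW (azimuth ≈ 295°).

30.49°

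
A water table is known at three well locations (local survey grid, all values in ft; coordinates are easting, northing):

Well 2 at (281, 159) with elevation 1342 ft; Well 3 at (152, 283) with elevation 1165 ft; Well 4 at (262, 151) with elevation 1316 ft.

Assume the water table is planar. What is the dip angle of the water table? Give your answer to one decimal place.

53.9°

Two edge vectors: Well 2→Well 3 = (-129, 124, -177), Well 2→Well 4 = (-19, -8, -26).
Normal n = (Well 2→Well 3) × (Well 2→Well 4) = (-4640, 9, 3388).
So ∂z/∂easting = −n_x/n_z = 1.36954 and ∂z/∂northing = −n_y/n_z = −0.00266.
Gradient magnitude |∇z| = √(a² + b²) = √(1.87564 + 0.00001) = 1.36954.
True dip = arctan(1.36954) = 53.9°, dipping toward W (azimuth ≈ 270°).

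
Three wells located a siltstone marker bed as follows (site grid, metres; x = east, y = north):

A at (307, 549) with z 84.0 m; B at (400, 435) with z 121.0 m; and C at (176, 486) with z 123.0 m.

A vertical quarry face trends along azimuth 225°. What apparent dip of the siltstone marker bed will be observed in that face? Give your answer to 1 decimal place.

19.8°

Two edge vectors: A→B = (93, -114, 37), A→C = (-131, -63, 39).
Normal n = (A→B) × (A→C) = (-2115, -8474, -20793).
So ∂z/∂x = −n_x/n_z = −0.10172 and ∂z/∂y = −n_y/n_z = −0.40754.
Unit vector along 225° is (sin 225°, cos 225°) = (-0.7071, -0.7071).
Slope in that direction = a·(-0.7071) + b·(-0.7071) = 0.36010.
Apparent dip = arctan|0.36010| = 19.8° (true dip is 22.8°, so apparent ≤ true as expected).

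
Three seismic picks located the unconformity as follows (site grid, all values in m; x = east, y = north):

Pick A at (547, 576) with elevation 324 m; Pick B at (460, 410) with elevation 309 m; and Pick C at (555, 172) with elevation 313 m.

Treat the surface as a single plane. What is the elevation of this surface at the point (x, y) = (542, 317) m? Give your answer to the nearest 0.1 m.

315.8 m

Let the plane be z = a·x + b·y + c.
Pick B−Pick A: −87a − 166b = −15;  Pick C−Pick A: 8a − 404b = −11.
Solving gives a = 0.11608, b = 0.02953.
Then c = 324 − a·547 − b·576 = 243.50.
At (542, 317): z = 62.9 + 9.4 + 243.50 = 315.8 m.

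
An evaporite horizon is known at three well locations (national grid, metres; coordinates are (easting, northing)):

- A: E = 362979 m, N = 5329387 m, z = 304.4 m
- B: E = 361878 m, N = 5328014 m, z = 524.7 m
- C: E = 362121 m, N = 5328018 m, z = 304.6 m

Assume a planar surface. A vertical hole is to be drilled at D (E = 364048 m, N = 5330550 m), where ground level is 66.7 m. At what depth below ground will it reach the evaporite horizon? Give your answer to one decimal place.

73.7 m

Two edge vectors: A→B = (-1101, -1373, 220.3), A→C = (-858, -1369, 0.2).
Normal n = (A→B) × (A→C) = (301316.1, -188797.2, 329235).
So ∂z/∂E = −n_x/n_z = −0.915200693 and ∂z/∂N = −n_y/n_z = 0.573442070.
Intercept c from A: 304.4 + 332198.63 − 3056094.71 = −2723591.68.
At (364048, 5330550): z_contact = −333176.98 + 3056761.63 − 2723591.68 = -7.04 m.
Depth below ground = 66.7 − (-7.04) = 73.7 m.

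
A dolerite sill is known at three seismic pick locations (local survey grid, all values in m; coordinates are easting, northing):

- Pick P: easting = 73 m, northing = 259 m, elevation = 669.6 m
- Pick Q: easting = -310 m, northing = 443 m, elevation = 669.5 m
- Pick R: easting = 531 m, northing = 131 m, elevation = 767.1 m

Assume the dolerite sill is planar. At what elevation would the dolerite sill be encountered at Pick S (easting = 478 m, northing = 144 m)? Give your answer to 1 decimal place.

Two edge vectors: Pick P→Pick Q = (-383, 184, -0.1), Pick P→Pick R = (458, -128, 97.5).
Normal n = (Pick P→Pick Q) × (Pick P→Pick R) = (17927.2, 37296.7, -35248).
So ∂z/∂easting = −n_x/n_z = 0.50860 and ∂z/∂northing = −n_y/n_z = 1.05812.
Intercept c from Pick P: 669.6 − 37.13 − 274.05 = 358.42.
At (478, 144): z = 243.1 + 152.4 + 358.42 = 753.9 m.

753.9 m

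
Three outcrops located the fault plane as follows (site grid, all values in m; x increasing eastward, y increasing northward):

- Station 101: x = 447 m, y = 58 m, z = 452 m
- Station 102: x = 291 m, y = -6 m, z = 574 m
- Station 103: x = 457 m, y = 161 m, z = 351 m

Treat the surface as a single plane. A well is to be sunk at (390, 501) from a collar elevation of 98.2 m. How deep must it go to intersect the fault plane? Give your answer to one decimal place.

41.0 m

Let the plane be z = a·x + b·y + c.
Station 102−Station 101: −156a − 64b = 122;  Station 103−Station 101: 10a + 103b = −101.
Solving gives a = −0.39551, b = −0.94218.
Then c = 452 − a·447 − b·58 = 683.44.
At (390, 501): z_contact = −154.25 − 472.03 + 683.44 = 57.16 m.
Depth below ground = 98.2 − 57.16 = 41.0 m.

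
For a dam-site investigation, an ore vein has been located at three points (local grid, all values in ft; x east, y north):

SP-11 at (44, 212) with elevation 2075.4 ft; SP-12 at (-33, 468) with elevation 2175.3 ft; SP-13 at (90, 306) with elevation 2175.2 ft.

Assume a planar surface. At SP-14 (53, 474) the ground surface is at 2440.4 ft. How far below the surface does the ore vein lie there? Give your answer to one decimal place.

188.1 ft

Two edge vectors: SP-11→SP-12 = (-77, 256, 99.9), SP-11→SP-13 = (46, 94, 99.8).
Normal n = (SP-11→SP-12) × (SP-11→SP-13) = (16158.2, 12280, -19014).
So ∂z/∂x = −n_x/n_z = 0.84981 and ∂z/∂y = −n_y/n_z = 0.64584.
Intercept c from SP-11: 2075.4 − 37.39 − 136.92 = 1901.09.
At (53, 474): z_contact = 45.04 + 306.13 + 1901.09 = 2252.26 ft.
Depth below ground = 2440.4 − 2252.26 = 188.1 ft.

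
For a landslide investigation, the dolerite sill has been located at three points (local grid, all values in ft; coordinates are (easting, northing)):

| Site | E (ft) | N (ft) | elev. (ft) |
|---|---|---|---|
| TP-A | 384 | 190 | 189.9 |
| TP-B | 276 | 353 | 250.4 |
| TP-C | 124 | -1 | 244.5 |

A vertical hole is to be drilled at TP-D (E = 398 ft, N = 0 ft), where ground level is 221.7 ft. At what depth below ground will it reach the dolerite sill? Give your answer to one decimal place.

Two edge vectors: TP-A→TP-B = (-108, 163, 60.5), TP-A→TP-C = (-260, -191, 54.6).
Normal n = (TP-A→TP-B) × (TP-A→TP-C) = (20455.3, -9833.2, 63008).
So ∂z/∂E = −n_x/n_z = −0.32465 and ∂z/∂N = −n_y/n_z = 0.15606.
Intercept c from TP-A: 189.9 + 124.66 − 29.65 = 284.91.
At (398, 0): z_contact = −129.21 + 0.00 + 284.91 = 155.70 ft.
Depth below ground = 221.7 − 155.70 = 66.0 ft.

66.0 ft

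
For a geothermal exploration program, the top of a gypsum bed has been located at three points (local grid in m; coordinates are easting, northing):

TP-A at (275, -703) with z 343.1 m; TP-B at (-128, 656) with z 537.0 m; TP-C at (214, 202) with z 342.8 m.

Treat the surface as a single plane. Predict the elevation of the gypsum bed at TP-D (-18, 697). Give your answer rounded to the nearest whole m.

467 m

Let the plane be z = a·easting + b·northing + c.
TP-B−TP-A: −403a + 1359b = 193.9;  TP-C−TP-A: −61a + 905b = −0.3.
Solving gives a = −0.62412, b = −0.04240.
Then c = 343.1 − a·275 − b·-703 = 484.93.
At (-18, 697): z = 11.2 − 29.6 + 484.93 = 466.6 m.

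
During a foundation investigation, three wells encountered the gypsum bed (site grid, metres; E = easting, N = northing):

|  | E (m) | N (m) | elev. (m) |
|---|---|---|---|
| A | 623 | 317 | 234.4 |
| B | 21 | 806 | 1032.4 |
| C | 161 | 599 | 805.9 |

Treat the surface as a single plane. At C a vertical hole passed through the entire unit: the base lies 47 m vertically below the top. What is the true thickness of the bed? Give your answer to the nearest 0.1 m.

32.2 m

Two edge vectors: A→B = (-602, 489, 798), A→C = (-462, 282, 571.5).
Normal n = (A→B) × (A→C) = (54427.5, -24633, 56154).
So ∂z/∂E = −n_x/n_z = −0.96925 and ∂z/∂N = −n_y/n_z = 0.43867.
|∇z| = √(a²+b²) = 1.06390, so dip δ = arctan(1.06390) = 46.77°.
True thickness = vertical thickness × cos δ = 47 × cos 46.77° = 32.2 m.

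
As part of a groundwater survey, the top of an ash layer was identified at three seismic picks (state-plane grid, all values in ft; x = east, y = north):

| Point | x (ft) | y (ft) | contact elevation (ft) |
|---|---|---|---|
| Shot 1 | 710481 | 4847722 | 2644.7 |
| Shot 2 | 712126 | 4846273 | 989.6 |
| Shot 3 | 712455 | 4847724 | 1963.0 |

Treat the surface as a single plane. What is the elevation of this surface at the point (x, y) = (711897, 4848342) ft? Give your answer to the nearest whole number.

2619 ft

Two edge vectors: Shot 1→Shot 2 = (1645, -1449, -1655.1), Shot 1→Shot 3 = (1974, 2, -681.7).
Normal n = (Shot 1→Shot 2) × (Shot 1→Shot 3) = (991093.5, -2145770.9, 2863616).
So ∂z/∂x = −n_x/n_z = −0.34609860 and ∂z/∂y = −n_y/n_z = 0.74932215.
Intercept c from Shot 1: 2644.7 + 245896.48 − 3632505.48 = −3383964.29.
At (711897, 4848342): z = −246386.6 + 3632970.1 − 3383964.29 = 2619.2 ft.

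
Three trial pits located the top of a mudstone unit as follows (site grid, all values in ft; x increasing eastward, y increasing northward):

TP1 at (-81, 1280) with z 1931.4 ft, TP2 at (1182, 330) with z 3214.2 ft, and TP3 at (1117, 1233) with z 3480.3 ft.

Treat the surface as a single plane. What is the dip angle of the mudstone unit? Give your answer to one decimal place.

53.8°

Two edge vectors: TP1→TP2 = (1263, -950, 1282.8), TP1→TP3 = (1198, -47, 1548.9).
Normal n = (TP1→TP2) × (TP1→TP3) = (-1411163.4, -419466.3, 1078739).
So ∂z/∂x = −n_x/n_z = 1.30816 and ∂z/∂y = −n_y/n_z = 0.38885.
Gradient magnitude |∇z| = √(a² + b²) = √(1.71128 + 0.15120) = 1.36473.
True dip = arctan(1.36473) = 53.8°, dipping toward WSW (azimuth ≈ 253°).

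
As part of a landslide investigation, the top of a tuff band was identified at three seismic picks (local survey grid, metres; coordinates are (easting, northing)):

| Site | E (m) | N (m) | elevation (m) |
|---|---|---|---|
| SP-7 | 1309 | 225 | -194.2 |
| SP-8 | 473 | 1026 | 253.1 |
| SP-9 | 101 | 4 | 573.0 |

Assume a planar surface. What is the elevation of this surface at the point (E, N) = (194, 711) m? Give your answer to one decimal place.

Two edge vectors: SP-7→SP-8 = (-836, 801, 447.3), SP-7→SP-9 = (-1208, -221, 767.2).
Normal n = (SP-7→SP-8) × (SP-7→SP-9) = (713380.5, 101040.8, 1152364).
So ∂z/∂E = −n_x/n_z = −0.619058 and ∂z/∂N = −n_y/n_z = −0.087681.
Intercept c from SP-7: -194.2 + 810.35 + 19.73 = 635.88.
At (194, 711): z = −120.1 − 62.3 + 635.88 = 453.4 m.

453.4 m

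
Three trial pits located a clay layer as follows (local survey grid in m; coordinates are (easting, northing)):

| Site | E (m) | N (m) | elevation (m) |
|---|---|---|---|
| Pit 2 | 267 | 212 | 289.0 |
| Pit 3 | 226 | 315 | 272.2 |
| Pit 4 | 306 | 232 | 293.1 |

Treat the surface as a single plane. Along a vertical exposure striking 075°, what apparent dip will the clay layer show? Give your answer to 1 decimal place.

7.1°

Let the plane be z = a·E + b·N + c.
Pit 3−Pit 2: −41a + 103b = −16.8;  Pit 4−Pit 2: 39a + 20b = 4.1.
Solving gives a = 0.15677, b = −0.10070.
Unit vector along 075° is (sin 75°, cos 75°) = (0.9659, 0.2588).
Slope in that direction = a·(0.9659) + b·(0.2588) = 0.12537.
Apparent dip = arctan|0.12537| = 7.1° (true dip is 10.6°, so apparent ≤ true as expected).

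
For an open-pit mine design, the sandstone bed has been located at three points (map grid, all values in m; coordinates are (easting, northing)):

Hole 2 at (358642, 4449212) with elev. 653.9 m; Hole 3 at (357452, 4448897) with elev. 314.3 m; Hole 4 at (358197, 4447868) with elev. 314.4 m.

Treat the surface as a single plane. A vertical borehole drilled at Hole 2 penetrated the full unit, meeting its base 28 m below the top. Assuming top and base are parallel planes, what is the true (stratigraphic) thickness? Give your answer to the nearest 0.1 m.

Two edge vectors: Hole 2→Hole 3 = (-1190, -315, -339.6), Hole 2→Hole 4 = (-445, -1344, -339.5).
Normal n = (Hole 2→Hole 3) × (Hole 2→Hole 4) = (-349479.9, -252883, 1459185).
So ∂z/∂E = −n_x/n_z = 0.23950 and ∂z/∂N = −n_y/n_z = 0.17330.
|∇z| = √(a²+b²) = 0.29563, so dip δ = arctan(0.29563) = 16.47°.
True thickness = vertical thickness × cos δ = 28 × cos 16.47° = 26.9 m.

26.9 m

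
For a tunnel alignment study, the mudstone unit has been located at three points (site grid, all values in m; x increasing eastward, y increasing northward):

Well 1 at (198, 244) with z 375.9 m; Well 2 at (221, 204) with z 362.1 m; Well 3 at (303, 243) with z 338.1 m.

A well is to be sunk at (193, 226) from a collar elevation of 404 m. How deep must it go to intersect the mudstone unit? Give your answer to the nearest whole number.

29 m

Two edge vectors: Well 1→Well 2 = (23, -40, -13.8), Well 1→Well 3 = (105, -1, -37.8).
Normal n = (Well 1→Well 2) × (Well 1→Well 3) = (1498.2, -579.6, 4177).
So ∂z/∂x = −n_x/n_z = −0.35868 and ∂z/∂y = −n_y/n_z = 0.13876.
Intercept c from Well 1: 375.9 + 71.02 − 33.86 = 413.06.
At (193, 226): z_contact = −69.2 + 31.4 + 413.06 = 375.2 m.
Depth below ground = 404 − 375.2 = 29 m.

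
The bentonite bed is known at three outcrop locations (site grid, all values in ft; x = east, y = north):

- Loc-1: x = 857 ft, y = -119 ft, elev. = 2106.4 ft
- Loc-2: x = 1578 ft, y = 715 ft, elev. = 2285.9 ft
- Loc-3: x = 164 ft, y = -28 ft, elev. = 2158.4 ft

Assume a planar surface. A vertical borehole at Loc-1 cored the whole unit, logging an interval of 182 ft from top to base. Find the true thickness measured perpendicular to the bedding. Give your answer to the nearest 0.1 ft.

176.4 ft

Let the plane be z = a·x + b·y + c.
Loc-2−Loc-1: 721a + 834b = 179.5;  Loc-3−Loc-1: −693a + 91b = 52.
Solving gives a = −0.04201, b = 0.25154.
|∇z| = √(a²+b²) = 0.25502, so dip δ = arctan(0.25502) = 14.31°.
True thickness = vertical thickness × cos δ = 182 × cos 14.31° = 176.4 ft.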